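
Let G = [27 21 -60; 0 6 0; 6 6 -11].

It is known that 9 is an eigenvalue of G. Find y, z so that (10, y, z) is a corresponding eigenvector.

0, 3

We need (G - 9I)v = 0.
G - 9I = [[18, 21, -60], [0, -3, 0], [6, 6, -20]].
Row 1: (18)·10 + (21)·y + (-60)·z = 0
Row 2: (0)·10 + (-3)·y + (0)·z = 0
Row 3: (6)·10 + (6)·y + (-20)·z = 0
Solving gives y = 0, z = 3.
Check: G·(10, 0, 3) = (90, 0, 27) = 9·(10, 0, 3).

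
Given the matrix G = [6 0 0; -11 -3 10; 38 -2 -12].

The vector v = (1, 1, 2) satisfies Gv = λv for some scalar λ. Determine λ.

6

Compute Gv: G·(1, 1, 2) = (6, 6, 12).
Since Gv = λv, compare component 1: 6 = λ·1, so λ = 6.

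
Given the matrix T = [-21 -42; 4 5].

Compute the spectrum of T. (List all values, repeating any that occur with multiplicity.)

det(T - lambda·I) = (-21 - lambda)(5 - lambda) - (-42)·(4) = lambda^2 + 16·lambda + 63.
This factors as (lambda + 9)·(lambda + 7) = 0.
Eigenvalues: -9, -7.

-9, -7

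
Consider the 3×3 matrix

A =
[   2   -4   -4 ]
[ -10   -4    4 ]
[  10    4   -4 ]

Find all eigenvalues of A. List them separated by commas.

-8, 0, 2

Set up det(tI - A) = 0.
Expanding the 3×3 determinant: p(t) = t^3 + 6t^2 - 16t.
Since p(2) = 0, t = 2 is a root.
Factor out (t - 2): p(t) = (t - 2)·(t^2 + 8t).
The quadratic factors as (t + 8)·t.
Eigenvalues: -8, 0, 2.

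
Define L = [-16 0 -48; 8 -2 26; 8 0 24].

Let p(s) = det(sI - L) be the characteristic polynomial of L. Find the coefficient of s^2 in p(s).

-6

The coefficient of s^2 of det(sI - L) is −trace(L).
trace(L) = (-16) + (-2) + (24) = 6, so the coefficient is -6.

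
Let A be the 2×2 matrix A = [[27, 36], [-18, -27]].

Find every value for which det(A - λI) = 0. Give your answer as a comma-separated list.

-9, 9

det(A - λI) = (27 - λ)(-27 - λ) - (36)·(-18) = λ^2 - 81.
This factors as (λ + 9)·(λ - 9) = 0.
Eigenvalues: -9, 9.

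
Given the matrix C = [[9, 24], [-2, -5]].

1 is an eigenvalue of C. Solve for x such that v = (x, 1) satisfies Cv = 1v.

We need (C - 1I)v = 0.
C - 1I = [[8, 24], [-2, -6]].
Row 1: (8)·x + (24)·1 = 0
Row 2: (-2)·x + (-6)·1 = 0
Solving gives x = -3.
Check: C·(-3, 1) = (-3, 1) = 1·(-3, 1).

-3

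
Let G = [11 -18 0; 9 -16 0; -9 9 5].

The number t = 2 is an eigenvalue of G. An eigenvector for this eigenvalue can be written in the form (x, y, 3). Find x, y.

2, 1

We need (G - 2I)v = 0.
G - 2I = [[9, -18, 0], [9, -18, 0], [-9, 9, 3]].
Row 1: (9)·x + (-18)·y + (0)·3 = 0
Row 2: (9)·x + (-18)·y + (0)·3 = 0
Row 3: (-9)·x + (9)·y + (3)·3 = 0
Solving gives x = 2, y = 1.
Check: G·(2, 1, 3) = (4, 2, 6) = 2·(2, 1, 3).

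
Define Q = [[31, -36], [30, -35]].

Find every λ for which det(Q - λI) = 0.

det(Q - sI) = (31 - s)(-35 - s) - (-36)·(30) = s^2 + 4s - 5.
This factors as (s + 5)·(s - 1) = 0.
Eigenvalues: -5, 1.

-5, 1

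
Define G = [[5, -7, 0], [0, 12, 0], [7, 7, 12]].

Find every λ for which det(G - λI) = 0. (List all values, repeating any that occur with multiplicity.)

Compute the characteristic polynomial p(lambda) = det(lambda·I - G).
Expanding the 3×3 determinant: p(lambda) = lambda^3 - 29·lambda^2 + 264·lambda - 720.
Try lambda = 5: p(5) = 0, so 5 is a root.
Dividing by (lambda - 5) leaves lambda^2 - 24·lambda + 144.
The quadratic factor is (lambda - 12)^2.
Eigenvalues: 5, 12, 12.

5, 12, 12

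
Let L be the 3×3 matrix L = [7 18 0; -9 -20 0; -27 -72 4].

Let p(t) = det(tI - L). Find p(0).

-88

p(0) = det(0·I − L) = det(−L) = (−1)^3·det(L).
det(L) = 88, so p(0) = -88.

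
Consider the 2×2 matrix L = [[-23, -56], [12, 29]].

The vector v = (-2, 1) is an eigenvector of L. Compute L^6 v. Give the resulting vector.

First find the eigenvalue: Lv = (-10, 5) = 5·(-2, 1), so λ = 5.
Then L^6 v = λ^6·v = 5^6·(-2, 1) = 15625·(-2, 1) = (-31250, 15625).

(-31250, 15625)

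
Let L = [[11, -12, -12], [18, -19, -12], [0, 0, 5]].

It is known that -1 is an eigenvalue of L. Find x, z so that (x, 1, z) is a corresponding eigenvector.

1, 0

We need (L + 1I)v = 0.
L + 1I = [[12, -12, -12], [18, -18, -12], [0, 0, 6]].
Row 1: (12)·x + (-12)·1 + (-12)·z = 0
Row 2: (18)·x + (-18)·1 + (-12)·z = 0
Row 3: (0)·x + (0)·1 + (6)·z = 0
Solving gives x = 1, z = 0.
Check: L·(1, 1, 0) = (-1, -1, 0) = -1·(1, 1, 0).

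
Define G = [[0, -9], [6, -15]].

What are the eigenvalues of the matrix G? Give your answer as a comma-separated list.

det(G - rI) = (0 - r)(-15 - r) - (-9)·(6) = r^2 + 15r + 54.
This factors as (r + 9)·(r + 6) = 0.
Eigenvalues: -9, -6.

-9, -6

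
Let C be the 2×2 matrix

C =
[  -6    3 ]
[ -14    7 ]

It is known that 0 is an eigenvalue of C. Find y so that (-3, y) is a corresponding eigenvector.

-6

We need (C)v = 0.
C = [[-6, 3], [-14, 7]].
Row 1: (-6)·-3 + (3)·y = 0
Row 2: (-14)·-3 + (7)·y = 0
Solving gives y = -6.
Check: C·(-3, -6) = (0, 0) = 0·(-3, -6).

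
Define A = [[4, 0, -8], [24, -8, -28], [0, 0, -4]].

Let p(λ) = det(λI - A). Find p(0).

p(0) = det(0·I − A) = det(−A) = (−1)^3·det(A).
det(A) = 128, so p(0) = -128.

-128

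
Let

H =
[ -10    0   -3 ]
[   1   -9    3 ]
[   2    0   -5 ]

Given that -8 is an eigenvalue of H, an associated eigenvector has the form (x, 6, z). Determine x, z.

We need (H + 8I)v = 0.
H + 8I = [[-2, 0, -3], [1, -1, 3], [2, 0, 3]].
Row 1: (-2)·x + (0)·6 + (-3)·z = 0
Row 2: (1)·x + (-1)·6 + (3)·z = 0
Row 3: (2)·x + (0)·6 + (3)·z = 0
Solving gives x = -6, z = 4.
Check: H·(-6, 6, 4) = (48, -48, -32) = -8·(-6, 6, 4).

-6, 4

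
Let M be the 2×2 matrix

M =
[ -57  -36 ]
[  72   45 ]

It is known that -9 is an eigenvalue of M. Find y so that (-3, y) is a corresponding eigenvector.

We need (M + 9I)v = 0.
M + 9I = [[-48, -36], [72, 54]].
Row 1: (-48)·-3 + (-36)·y = 0
Row 2: (72)·-3 + (54)·y = 0
Solving gives y = 4.
Check: M·(-3, 4) = (27, -36) = -9·(-3, 4).

4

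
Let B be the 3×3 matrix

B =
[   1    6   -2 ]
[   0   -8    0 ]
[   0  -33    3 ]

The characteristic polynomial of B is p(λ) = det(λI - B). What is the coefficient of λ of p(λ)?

-29

p(λ) = λ^3 + 4λ^2 - 29λ + 24.
The coefficient of λ is -29.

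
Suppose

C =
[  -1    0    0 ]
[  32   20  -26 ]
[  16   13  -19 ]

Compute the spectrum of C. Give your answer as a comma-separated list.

Compute the characteristic polynomial p(r) = det(rI - C).
Expanding the 3×3 determinant: p(r) = r^3 - 43r - 42.
Rational-root test: r = -6 gives p(-6) = 0.
Dividing by (r + 6) leaves r^2 - 6r - 7.
The quadratic factors as (r + 1)·(r - 7).
Eigenvalues: -6, -1, 7.

-6, -1, 7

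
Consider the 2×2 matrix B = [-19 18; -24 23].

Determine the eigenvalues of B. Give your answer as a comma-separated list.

-1, 5

det(B - lambda·I) = (-19 - lambda)(23 - lambda) - (18)·(-24) = lambda^2 - 4·lambda - 5.
This factors as (lambda + 1)·(lambda - 5) = 0.
Eigenvalues: -1, 5.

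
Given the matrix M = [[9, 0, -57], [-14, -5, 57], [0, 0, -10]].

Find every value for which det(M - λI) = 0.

-10, -5, 9

The characteristic polynomial is p(λ) = det(λI - M).
Cofactor expansion gives p(λ) = λ^3 + 6λ^2 - 85λ - 450.
Try λ = 9: p(9) = 0, so 9 is a root.
Dividing by (λ - 9) leaves λ^2 + 15λ + 50.
The quadratic factors as (λ + 10)·(λ + 5).
Eigenvalues: -10, -5, 9.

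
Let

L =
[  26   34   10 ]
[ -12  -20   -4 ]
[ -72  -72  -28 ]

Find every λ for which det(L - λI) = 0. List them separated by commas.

-10, -8, -4

Set up det(sI - L) = 0.
Expanding the 3×3 determinant: p(s) = s^3 + 22s^2 + 152s + 320.
Rational-root test: s = -8 gives p(-8) = 0.
Factor out (s + 8): p(s) = (s + 8)·(s^2 + 14s + 40).
The quadratic factors as (s + 10)·(s + 4).
Eigenvalues: -10, -8, -4.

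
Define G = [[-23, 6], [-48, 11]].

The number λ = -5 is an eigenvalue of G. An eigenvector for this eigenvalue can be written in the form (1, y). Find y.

We need (G + 5I)v = 0.
G + 5I = [[-18, 6], [-48, 16]].
Row 1: (-18)·1 + (6)·y = 0
Row 2: (-48)·1 + (16)·y = 0
Solving gives y = 3.
Check: G·(1, 3) = (-5, -15) = -5·(1, 3).

3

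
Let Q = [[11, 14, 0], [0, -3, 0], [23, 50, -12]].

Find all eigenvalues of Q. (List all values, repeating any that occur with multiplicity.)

The characteristic polynomial is p(s) = det(sI - Q).
Expanding the 3×3 determinant: p(s) = s^3 + 4s^2 - 129s - 396.
Try s = -3: p(-3) = 0, so -3 is a root.
Dividing by (s + 3) leaves s^2 + s - 132.
The quadratic factors as (s + 12)·(s - 11).
Eigenvalues: -12, -3, 11.

-12, -3, 11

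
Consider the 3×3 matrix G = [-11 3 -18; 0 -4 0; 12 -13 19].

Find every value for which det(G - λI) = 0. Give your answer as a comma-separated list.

-4, 1, 7

The characteristic polynomial is p(μ) = det(μI - G).
Expanding along the first row, p(μ) = μ^3 - 4μ^2 - 25μ + 28.
Rational-root test: μ = 1 gives p(1) = 0.
Factor out (μ - 1): p(μ) = (μ - 1)·(μ^2 - 3μ - 28).
The quadratic factors as (μ + 4)·(μ - 7).
Eigenvalues: -4, 1, 7.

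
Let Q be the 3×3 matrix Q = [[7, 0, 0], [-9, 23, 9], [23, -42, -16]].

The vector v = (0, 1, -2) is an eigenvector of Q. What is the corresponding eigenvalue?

Compute Qv: Q·(0, 1, -2) = (0, 5, -10).
Since Qv = λv, compare component 2: 5 = λ·1, so λ = 5.

5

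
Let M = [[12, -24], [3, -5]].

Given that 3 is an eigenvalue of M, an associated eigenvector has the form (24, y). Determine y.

9

We need (M - 3I)v = 0.
M - 3I = [[9, -24], [3, -8]].
Row 1: (9)·24 + (-24)·y = 0
Row 2: (3)·24 + (-8)·y = 0
Solving gives y = 9.
Check: M·(24, 9) = (72, 27) = 3·(24, 9).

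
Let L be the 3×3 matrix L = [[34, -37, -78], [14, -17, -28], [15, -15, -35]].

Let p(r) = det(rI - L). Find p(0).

p(0) = det(0·I − L) = det(−L) = (−1)^3·det(L).
det(L) = -150, so p(0) = 150.

150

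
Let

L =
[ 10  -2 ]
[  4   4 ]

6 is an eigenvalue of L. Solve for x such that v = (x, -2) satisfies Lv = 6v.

-1

We need (L - 6I)v = 0.
L - 6I = [[4, -2], [4, -2]].
Row 1: (4)·x + (-2)·-2 = 0
Row 2: (4)·x + (-2)·-2 = 0
Solving gives x = -1.
Check: L·(-1, -2) = (-6, -12) = 6·(-1, -2).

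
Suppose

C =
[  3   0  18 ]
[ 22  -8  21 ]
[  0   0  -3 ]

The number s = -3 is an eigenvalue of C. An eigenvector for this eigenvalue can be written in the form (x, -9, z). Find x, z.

-3, 1

We need (C + 3I)v = 0.
C + 3I = [[6, 0, 18], [22, -5, 21], [0, 0, 0]].
Row 1: (6)·x + (0)·-9 + (18)·z = 0
Row 2: (22)·x + (-5)·-9 + (21)·z = 0
Row 3: (0)·x + (0)·-9 + (0)·z = 0
Solving gives x = -3, z = 1.
Check: C·(-3, -9, 1) = (9, 27, -3) = -3·(-3, -9, 1).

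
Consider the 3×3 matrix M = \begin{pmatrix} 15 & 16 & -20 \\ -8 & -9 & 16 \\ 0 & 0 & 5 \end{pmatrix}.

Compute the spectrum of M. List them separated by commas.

-1, 5, 7

Set up det(λI - M) = 0.
Expanding the 3×3 determinant: p(λ) = λ^3 - 11λ^2 + 23λ + 35.
Rational-root test: λ = 7 gives p(7) = 0.
Dividing by (λ - 7) leaves λ^2 - 4λ - 5.
The quadratic factors as (λ + 1)·(λ - 5).
Eigenvalues: -1, 5, 7.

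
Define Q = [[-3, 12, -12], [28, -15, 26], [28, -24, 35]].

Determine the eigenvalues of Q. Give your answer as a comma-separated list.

Compute the characteristic polynomial p(lambda) = det(lambda·I - Q).
Expanding the 3×3 determinant: p(lambda) = lambda^3 - 17·lambda^2 + 39·lambda + 297.
Try lambda = -3: p(-3) = 0, so -3 is a root.
Dividing by (lambda + 3) leaves lambda^2 - 20·lambda + 99.
The quadratic factors as (lambda - 9)·(lambda - 11).
Eigenvalues: -3, 9, 11.

-3, 9, 11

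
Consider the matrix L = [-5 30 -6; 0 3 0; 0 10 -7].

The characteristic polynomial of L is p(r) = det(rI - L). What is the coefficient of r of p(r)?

p(r) = r^3 + 9r^2 - r - 105.
The coefficient of r is -1.

-1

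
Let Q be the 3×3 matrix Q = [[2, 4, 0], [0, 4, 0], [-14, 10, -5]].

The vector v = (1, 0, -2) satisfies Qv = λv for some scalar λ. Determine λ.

2

Compute Qv: Q·(1, 0, -2) = (2, 0, -4).
Since Qv = λv, compare component 1: 2 = λ·1, so λ = 2.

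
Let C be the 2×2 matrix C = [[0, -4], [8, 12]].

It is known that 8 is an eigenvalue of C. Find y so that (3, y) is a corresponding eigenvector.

We need (C - 8I)v = 0.
C - 8I = [[-8, -4], [8, 4]].
Row 1: (-8)·3 + (-4)·y = 0
Row 2: (8)·3 + (4)·y = 0
Solving gives y = -6.
Check: C·(3, -6) = (24, -48) = 8·(3, -6).

-6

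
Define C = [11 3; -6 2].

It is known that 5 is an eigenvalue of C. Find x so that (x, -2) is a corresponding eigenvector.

We need (C - 5I)v = 0.
C - 5I = [[6, 3], [-6, -3]].
Row 1: (6)·x + (3)·-2 = 0
Row 2: (-6)·x + (-3)·-2 = 0
Solving gives x = 1.
Check: C·(1, -2) = (5, -10) = 5·(1, -2).

1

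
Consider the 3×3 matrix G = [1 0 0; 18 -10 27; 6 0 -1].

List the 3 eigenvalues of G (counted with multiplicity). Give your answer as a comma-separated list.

-10, -1, 1

The characteristic polynomial is p(r) = det(rI - G).
Expanding along the first row, p(r) = r^3 + 10r^2 - r - 10.
Since p(-1) = 0, r = -1 is a root.
Factor out (r + 1): p(r) = (r + 1)·(r^2 + 9r - 10).
The quadratic factors as (r + 10)·(r - 1).
Eigenvalues: -10, -1, 1.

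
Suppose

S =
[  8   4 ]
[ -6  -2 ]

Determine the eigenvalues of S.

2, 4

det(S - λI) = (8 - λ)(-2 - λ) - (4)·(-6) = λ^2 - 6λ + 8.
This factors as (λ - 2)·(λ - 4) = 0.
Eigenvalues: 2, 4.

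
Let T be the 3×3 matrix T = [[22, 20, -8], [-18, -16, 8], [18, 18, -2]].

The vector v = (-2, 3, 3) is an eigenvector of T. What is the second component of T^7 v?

49152

First find the eigenvalue: Tv = (-8, 12, 12) = 4·(-2, 3, 3), so λ = 4.
Then T^7 v = λ^7·v = 4^7·(-2, 3, 3) = 16384·(-2, 3, 3) = (-32768, 49152, 49152).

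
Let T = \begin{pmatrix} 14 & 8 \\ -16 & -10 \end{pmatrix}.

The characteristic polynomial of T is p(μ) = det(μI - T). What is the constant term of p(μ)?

-12

p(μ) = μ^2 - 4μ - 12.
The constant term is -12.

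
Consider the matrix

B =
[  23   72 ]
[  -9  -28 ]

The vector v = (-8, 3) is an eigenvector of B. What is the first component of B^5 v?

8192

First find the eigenvalue: Bv = (32, -12) = -4·(-8, 3), so λ = -4.
Then B^5 v = λ^5·v = (-4)^5·(-8, 3) = -1024·(-8, 3) = (8192, -3072).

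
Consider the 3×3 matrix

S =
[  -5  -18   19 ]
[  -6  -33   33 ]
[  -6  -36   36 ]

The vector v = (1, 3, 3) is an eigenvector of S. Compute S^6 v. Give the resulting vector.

First find the eigenvalue: Sv = (-2, -6, -6) = -2·(1, 3, 3), so λ = -2.
Then S^6 v = λ^6·v = (-2)^6·(1, 3, 3) = 64·(1, 3, 3) = (64, 192, 192).

(64, 192, 192)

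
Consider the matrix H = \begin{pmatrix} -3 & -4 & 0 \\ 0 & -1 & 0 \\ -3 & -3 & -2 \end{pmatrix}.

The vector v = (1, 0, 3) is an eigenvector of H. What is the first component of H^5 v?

-243

First find the eigenvalue: Hv = (-3, 0, -9) = -3·(1, 0, 3), so λ = -3.
Then H^5 v = λ^5·v = (-3)^5·(1, 0, 3) = -243·(1, 0, 3) = (-243, 0, -729).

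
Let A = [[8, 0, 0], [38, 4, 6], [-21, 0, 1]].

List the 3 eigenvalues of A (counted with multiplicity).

Set up det(rI - A) = 0.
Cofactor expansion gives p(r) = r^3 - 13r^2 + 44r - 32.
Since p(1) = 0, r = 1 is a root.
Factor out (r - 1): p(r) = (r - 1)·(r^2 - 12r + 32).
The quadratic factors as (r - 4)·(r - 8).
Eigenvalues: 1, 4, 8.

1, 4, 8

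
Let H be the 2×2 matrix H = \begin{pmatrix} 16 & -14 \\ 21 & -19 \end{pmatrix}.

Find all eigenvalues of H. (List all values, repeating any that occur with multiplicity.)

det(H - sI) = (16 - s)(-19 - s) - (-14)·(21) = s^2 + 3s - 10.
This factors as (s + 5)·(s - 2) = 0.
Eigenvalues: -5, 2.

-5, 2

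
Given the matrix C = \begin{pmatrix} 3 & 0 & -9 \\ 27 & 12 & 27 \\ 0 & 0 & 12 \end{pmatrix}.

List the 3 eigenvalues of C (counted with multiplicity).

Set up det(μI - C) = 0.
Expanding along the first row, p(μ) = μ^3 - 27μ^2 + 216μ - 432.
Try μ = 12: p(12) = 0, so 12 is a root.
Dividing by (μ - 12) leaves μ^2 - 15μ + 36.
The quadratic factors as (μ - 3)·(μ - 12).
Eigenvalues: 3, 12, 12.

3, 12, 12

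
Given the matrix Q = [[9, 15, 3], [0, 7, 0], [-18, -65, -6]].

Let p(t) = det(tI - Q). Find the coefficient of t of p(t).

21

p(t) = t^3 - 10t^2 + 21t.
The coefficient of t is 21.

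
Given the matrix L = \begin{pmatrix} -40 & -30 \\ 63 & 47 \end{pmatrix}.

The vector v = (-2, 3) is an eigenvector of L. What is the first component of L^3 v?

-250

First find the eigenvalue: Lv = (-10, 15) = 5·(-2, 3), so λ = 5.
Then L^3 v = λ^3·v = 5^3·(-2, 3) = 125·(-2, 3) = (-250, 375).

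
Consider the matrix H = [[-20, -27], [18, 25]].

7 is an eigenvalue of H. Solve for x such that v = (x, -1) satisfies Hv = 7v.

We need (H - 7I)v = 0.
H - 7I = [[-27, -27], [18, 18]].
Row 1: (-27)·x + (-27)·-1 = 0
Row 2: (18)·x + (18)·-1 = 0
Solving gives x = 1.
Check: H·(1, -1) = (7, -7) = 7·(1, -1).

1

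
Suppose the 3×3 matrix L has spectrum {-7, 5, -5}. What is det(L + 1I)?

144

If L has eigenvalues -7, 5, -5, then L + 1I has eigenvalues -6, 6, -4.
det(L + 1I) = (-6) · (6) · (-4) = 144.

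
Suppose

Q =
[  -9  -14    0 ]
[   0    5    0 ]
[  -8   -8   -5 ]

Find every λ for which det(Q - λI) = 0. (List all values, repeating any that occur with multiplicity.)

-9, -5, 5

Set up det(λI - Q) = 0.
Expanding the 3×3 determinant: p(λ) = λ^3 + 9λ^2 - 25λ - 225.
Try λ = -5: p(-5) = 0, so -5 is a root.
Dividing by (λ + 5) leaves λ^2 + 4λ - 45.
The quadratic factors as (λ + 9)·(λ - 5).
Eigenvalues: -9, -5, 5.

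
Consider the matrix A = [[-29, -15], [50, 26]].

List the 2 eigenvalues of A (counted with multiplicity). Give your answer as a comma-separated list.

-4, 1

det(A - rI) = (-29 - r)(26 - r) - (-15)·(50) = r^2 + 3r - 4.
This factors as (r + 4)·(r - 1) = 0.
Eigenvalues: -4, 1.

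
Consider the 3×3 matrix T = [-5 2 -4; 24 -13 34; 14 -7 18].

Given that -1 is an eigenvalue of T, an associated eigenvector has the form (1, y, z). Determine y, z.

We need (T + 1I)v = 0.
T + 1I = [[-4, 2, -4], [24, -12, 34], [14, -7, 19]].
Row 1: (-4)·1 + (2)·y + (-4)·z = 0
Row 2: (24)·1 + (-12)·y + (34)·z = 0
Row 3: (14)·1 + (-7)·y + (19)·z = 0
Solving gives y = 2, z = 0.
Check: T·(1, 2, 0) = (-1, -2, 0) = -1·(1, 2, 0).

2, 0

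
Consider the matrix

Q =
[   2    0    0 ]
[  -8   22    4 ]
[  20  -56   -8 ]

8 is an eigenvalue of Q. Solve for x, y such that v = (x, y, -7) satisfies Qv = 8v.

0, 2

We need (Q - 8I)v = 0.
Q - 8I = [[-6, 0, 0], [-8, 14, 4], [20, -56, -16]].
Row 1: (-6)·x + (0)·y + (0)·-7 = 0
Row 2: (-8)·x + (14)·y + (4)·-7 = 0
Row 3: (20)·x + (-56)·y + (-16)·-7 = 0
Solving gives x = 0, y = 2.
Check: Q·(0, 2, -7) = (0, 16, -56) = 8·(0, 2, -7).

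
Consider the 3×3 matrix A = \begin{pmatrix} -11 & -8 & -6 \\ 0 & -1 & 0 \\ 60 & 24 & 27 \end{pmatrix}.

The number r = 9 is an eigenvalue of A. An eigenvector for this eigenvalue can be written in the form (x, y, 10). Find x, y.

-3, 0

We need (A - 9I)v = 0.
A - 9I = [[-20, -8, -6], [0, -10, 0], [60, 24, 18]].
Row 1: (-20)·x + (-8)·y + (-6)·10 = 0
Row 2: (0)·x + (-10)·y + (0)·10 = 0
Row 3: (60)·x + (24)·y + (18)·10 = 0
Solving gives x = -3, y = 0.
Check: A·(-3, 0, 10) = (-27, 0, 90) = 9·(-3, 0, 10).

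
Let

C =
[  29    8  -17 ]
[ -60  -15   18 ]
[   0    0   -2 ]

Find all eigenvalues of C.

Compute the characteristic polynomial p(s) = det(sI - C).
Cofactor expansion gives p(s) = s^3 - 12s^2 + 17s + 90.
Try s = -2: p(-2) = 0, so -2 is a root.
Dividing by (s + 2) leaves s^2 - 14s + 45.
The quadratic factors as (s - 5)·(s - 9).
Eigenvalues: -2, 5, 9.

-2, 5, 9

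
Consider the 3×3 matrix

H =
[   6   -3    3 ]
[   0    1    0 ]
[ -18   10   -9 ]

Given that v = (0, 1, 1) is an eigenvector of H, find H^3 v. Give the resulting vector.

(0, 1, 1)

First find the eigenvalue: Hv = (0, 1, 1) = 1·(0, 1, 1), so λ = 1.
Then H^3 v = λ^3·v = 1^3·(0, 1, 1) = 1·(0, 1, 1) = (0, 1, 1).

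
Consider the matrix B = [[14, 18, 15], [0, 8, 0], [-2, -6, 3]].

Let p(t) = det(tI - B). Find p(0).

p(0) = det(0·I − B) = det(−B) = (−1)^3·det(B).
det(B) = 576, so p(0) = -576.

-576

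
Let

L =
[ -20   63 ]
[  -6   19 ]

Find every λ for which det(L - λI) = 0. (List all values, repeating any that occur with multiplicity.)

-2, 1

det(L - sI) = (-20 - s)(19 - s) - (63)·(-6) = s^2 + s - 2.
This factors as (s + 2)·(s - 1) = 0.
Eigenvalues: -2, 1.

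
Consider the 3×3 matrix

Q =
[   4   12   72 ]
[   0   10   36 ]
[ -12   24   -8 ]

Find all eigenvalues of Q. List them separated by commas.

The characteristic polynomial is p(t) = det(tI - Q).
Expanding the 3×3 determinant: p(t) = t^3 - 6t^2 - 72t + 320.
Since p(10) = 0, t = 10 is a root.
Factor out (t - 10): p(t) = (t - 10)·(t^2 + 4t - 32).
The quadratic factors as (t + 8)·(t - 4).
Eigenvalues: -8, 4, 10.

-8, 4, 10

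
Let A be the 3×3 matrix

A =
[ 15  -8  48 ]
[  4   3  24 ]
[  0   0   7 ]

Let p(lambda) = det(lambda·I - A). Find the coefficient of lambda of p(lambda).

p(lambda) = lambda^3 - 25·lambda^2 + 203·lambda - 539.
The coefficient of lambda is 203.

203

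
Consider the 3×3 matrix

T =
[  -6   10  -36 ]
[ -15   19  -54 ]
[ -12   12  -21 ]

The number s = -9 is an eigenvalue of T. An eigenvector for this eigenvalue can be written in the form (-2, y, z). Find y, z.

We need (T + 9I)v = 0.
T + 9I = [[3, 10, -36], [-15, 28, -54], [-12, 12, -12]].
Row 1: (3)·-2 + (10)·y + (-36)·z = 0
Row 2: (-15)·-2 + (28)·y + (-54)·z = 0
Row 3: (-12)·-2 + (12)·y + (-12)·z = 0
Solving gives y = -3, z = -1.
Check: T·(-2, -3, -1) = (18, 27, 9) = -9·(-2, -3, -1).

-3, -1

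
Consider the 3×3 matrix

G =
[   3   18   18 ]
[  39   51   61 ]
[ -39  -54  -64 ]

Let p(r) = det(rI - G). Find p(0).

-90

p(0) = det(0·I − G) = det(−G) = (−1)^3·det(G).
det(G) = 90, so p(0) = -90.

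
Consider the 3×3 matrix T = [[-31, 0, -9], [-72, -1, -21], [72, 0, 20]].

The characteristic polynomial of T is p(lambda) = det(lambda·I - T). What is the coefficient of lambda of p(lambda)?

39

p(lambda) = lambda^3 + 12·lambda^2 + 39·lambda + 28.
The coefficient of lambda is 39.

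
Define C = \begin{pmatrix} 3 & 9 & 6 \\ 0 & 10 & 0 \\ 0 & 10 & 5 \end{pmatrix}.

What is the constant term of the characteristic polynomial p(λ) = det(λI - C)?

p(0) = det(0·I − C) = det(−C) = (−1)^3·det(C).
det(C) = 150, so p(0) = -150.

-150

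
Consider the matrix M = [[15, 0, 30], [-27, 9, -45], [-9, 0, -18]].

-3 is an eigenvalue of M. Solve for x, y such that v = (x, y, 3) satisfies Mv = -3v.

-5, 0

We need (M + 3I)v = 0.
M + 3I = [[18, 0, 30], [-27, 12, -45], [-9, 0, -15]].
Row 1: (18)·x + (0)·y + (30)·3 = 0
Row 2: (-27)·x + (12)·y + (-45)·3 = 0
Row 3: (-9)·x + (0)·y + (-15)·3 = 0
Solving gives x = -5, y = 0.
Check: M·(-5, 0, 3) = (15, 0, -9) = -3·(-5, 0, 3).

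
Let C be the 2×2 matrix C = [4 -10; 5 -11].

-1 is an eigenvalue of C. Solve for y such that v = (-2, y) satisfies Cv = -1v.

We need (C + 1I)v = 0.
C + 1I = [[5, -10], [5, -10]].
Row 1: (5)·-2 + (-10)·y = 0
Row 2: (5)·-2 + (-10)·y = 0
Solving gives y = -1.
Check: C·(-2, -1) = (2, 1) = -1·(-2, -1).

-1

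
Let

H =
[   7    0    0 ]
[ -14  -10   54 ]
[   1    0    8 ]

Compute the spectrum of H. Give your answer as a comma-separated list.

-10, 7, 8

The characteristic polynomial is p(s) = det(sI - H).
Expanding the 3×3 determinant: p(s) = s^3 - 5s^2 - 94s + 560.
Since p(7) = 0, s = 7 is a root.
Factor out (s - 7): p(s) = (s - 7)·(s^2 + 2s - 80).
The quadratic factors as (s + 10)·(s - 8).
Eigenvalues: -10, 7, 8.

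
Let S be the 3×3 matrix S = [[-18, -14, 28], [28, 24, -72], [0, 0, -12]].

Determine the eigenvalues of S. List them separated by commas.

The characteristic polynomial is p(r) = det(rI - S).
Cofactor expansion gives p(r) = r^3 + 6r^2 - 112r - 480.
Try r = -4: p(-4) = 0, so -4 is a root.
Dividing by (r + 4) leaves r^2 + 2r - 120.
The quadratic factors as (r + 12)·(r - 10).
Eigenvalues: -12, -4, 10.

-12, -4, 10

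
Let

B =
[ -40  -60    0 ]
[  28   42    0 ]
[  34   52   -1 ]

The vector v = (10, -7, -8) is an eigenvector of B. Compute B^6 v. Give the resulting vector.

(640, -448, -512)

First find the eigenvalue: Bv = (20, -14, -16) = 2·(10, -7, -8), so λ = 2.
Then B^6 v = λ^6·v = 2^6·(10, -7, -8) = 64·(10, -7, -8) = (640, -448, -512).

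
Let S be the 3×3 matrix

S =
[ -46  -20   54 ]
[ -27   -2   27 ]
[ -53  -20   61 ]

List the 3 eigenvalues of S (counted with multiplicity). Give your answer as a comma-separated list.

Set up det(rI - S) = 0.
Expanding along the first row, p(r) = r^3 - 13r^2 + 26r + 112.
Rational-root test: r = -2 gives p(-2) = 0.
Factor out (r + 2): p(r) = (r + 2)·(r^2 - 15r + 56).
The quadratic factors as (r - 7)·(r - 8).
Eigenvalues: -2, 7, 8.

-2, 7, 8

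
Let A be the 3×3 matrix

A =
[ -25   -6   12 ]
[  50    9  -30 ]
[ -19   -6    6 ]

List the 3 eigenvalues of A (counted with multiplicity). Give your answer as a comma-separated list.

-6, -3, -1

Set up det(λI - A) = 0.
Expanding along the first row, p(λ) = λ^3 + 10λ^2 + 27λ + 18.
Try λ = -1: p(-1) = 0, so -1 is a root.
Dividing by (λ + 1) leaves λ^2 + 9λ + 18.
The quadratic factors as (λ + 6)·(λ + 3).
Eigenvalues: -6, -3, -1.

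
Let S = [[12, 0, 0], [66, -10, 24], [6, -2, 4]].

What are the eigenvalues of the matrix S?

Set up det(tI - S) = 0.
Expanding the 3×3 determinant: p(t) = t^3 - 6t^2 - 64t - 96.
Try t = -2: p(-2) = 0, so -2 is a root.
Factor out (t + 2): p(t) = (t + 2)·(t^2 - 8t - 48).
The quadratic factors as (t + 4)·(t - 12).
Eigenvalues: -4, -2, 12.

-4, -2, 12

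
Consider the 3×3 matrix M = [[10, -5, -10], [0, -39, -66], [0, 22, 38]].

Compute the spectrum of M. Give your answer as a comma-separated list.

Compute the characteristic polynomial p(t) = det(tI - M).
Expanding the 3×3 determinant: p(t) = t^3 - 9t^2 - 40t + 300.
Rational-root test: t = -6 gives p(-6) = 0.
Dividing by (t + 6) leaves t^2 - 15t + 50.
The quadratic factors as (t - 5)·(t - 10).
Eigenvalues: -6, 5, 10.

-6, 5, 10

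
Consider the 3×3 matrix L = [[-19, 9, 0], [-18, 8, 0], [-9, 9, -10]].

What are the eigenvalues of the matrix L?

Compute the characteristic polynomial p(λ) = det(λI - L).
Expanding the 3×3 determinant: p(λ) = λ^3 + 21λ^2 + 120λ + 100.
Since p(-10) = 0, λ = -10 is a root.
Factor out (λ + 10): p(λ) = (λ + 10)·(λ^2 + 11λ + 10).
The quadratic factors as (λ + 10)·(λ + 1).
Eigenvalues: -10, -10, -1.

-10, -10, -1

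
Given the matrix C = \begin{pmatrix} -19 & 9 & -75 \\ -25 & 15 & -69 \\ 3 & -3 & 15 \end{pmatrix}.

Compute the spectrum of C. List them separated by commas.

-10, 9, 12

The characteristic polynomial is p(r) = det(rI - C).
Cofactor expansion gives p(r) = r^3 - 11r^2 - 102r + 1080.
Rational-root test: r = 9 gives p(9) = 0.
Factor out (r - 9): p(r) = (r - 9)·(r^2 - 2r - 120).
The quadratic factors as (r + 10)·(r - 12).
Eigenvalues: -10, 9, 12.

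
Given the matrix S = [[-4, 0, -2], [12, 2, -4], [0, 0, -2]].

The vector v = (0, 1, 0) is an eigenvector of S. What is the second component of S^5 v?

32

First find the eigenvalue: Sv = (0, 2, 0) = 2·(0, 1, 0), so λ = 2.
Then S^5 v = λ^5·v = 2^5·(0, 1, 0) = 32·(0, 1, 0) = (0, 32, 0).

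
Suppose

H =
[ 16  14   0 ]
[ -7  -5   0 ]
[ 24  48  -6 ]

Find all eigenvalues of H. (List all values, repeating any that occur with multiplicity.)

Set up det(tI - H) = 0.
Expanding the 3×3 determinant: p(t) = t^3 - 5t^2 - 48t + 108.
Rational-root test: t = 2 gives p(2) = 0.
Dividing by (t - 2) leaves t^2 - 3t - 54.
The quadratic factors as (t + 6)·(t - 9).
Eigenvalues: -6, 2, 9.

-6, 2, 9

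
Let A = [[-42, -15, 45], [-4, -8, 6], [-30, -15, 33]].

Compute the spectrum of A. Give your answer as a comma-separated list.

-12, -3, -2

The characteristic polynomial is p(μ) = det(μI - A).
Expanding along the first row, p(μ) = μ^3 + 17μ^2 + 66μ + 72.
Try μ = -2: p(-2) = 0, so -2 is a root.
Factor out (μ + 2): p(μ) = (μ + 2)·(μ^2 + 15μ + 36).
The quadratic factors as (μ + 12)·(μ + 3).
Eigenvalues: -12, -3, -2.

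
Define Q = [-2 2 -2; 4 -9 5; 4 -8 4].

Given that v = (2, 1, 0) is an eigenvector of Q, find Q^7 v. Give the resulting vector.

(-2, -1, 0)

First find the eigenvalue: Qv = (-2, -1, 0) = -1·(2, 1, 0), so λ = -1.
Then Q^7 v = λ^7·v = (-1)^7·(2, 1, 0) = -1·(2, 1, 0) = (-2, -1, 0).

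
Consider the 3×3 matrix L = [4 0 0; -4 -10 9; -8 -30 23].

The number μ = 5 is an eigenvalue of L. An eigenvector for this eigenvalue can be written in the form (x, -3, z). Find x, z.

0, -5

We need (L - 5I)v = 0.
L - 5I = [[-1, 0, 0], [-4, -15, 9], [-8, -30, 18]].
Row 1: (-1)·x + (0)·-3 + (0)·z = 0
Row 2: (-4)·x + (-15)·-3 + (9)·z = 0
Row 3: (-8)·x + (-30)·-3 + (18)·z = 0
Solving gives x = 0, z = -5.
Check: L·(0, -3, -5) = (0, -15, -25) = 5·(0, -3, -5).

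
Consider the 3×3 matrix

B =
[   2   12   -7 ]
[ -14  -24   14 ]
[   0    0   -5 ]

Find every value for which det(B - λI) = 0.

-12, -10, -5

Compute the characteristic polynomial p(s) = det(sI - B).
Expanding along the first row, p(s) = s^3 + 27s^2 + 230s + 600.
Since p(-5) = 0, s = -5 is a root.
Factor out (s + 5): p(s) = (s + 5)·(s^2 + 22s + 120).
The quadratic factors as (s + 12)·(s + 10).
Eigenvalues: -12, -10, -5.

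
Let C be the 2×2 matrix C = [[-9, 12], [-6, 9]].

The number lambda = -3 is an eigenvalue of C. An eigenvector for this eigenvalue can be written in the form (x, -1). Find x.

We need (C + 3I)v = 0.
C + 3I = [[-6, 12], [-6, 12]].
Row 1: (-6)·x + (12)·-1 = 0
Row 2: (-6)·x + (12)·-1 = 0
Solving gives x = -2.
Check: C·(-2, -1) = (6, 3) = -3·(-2, -1).

-2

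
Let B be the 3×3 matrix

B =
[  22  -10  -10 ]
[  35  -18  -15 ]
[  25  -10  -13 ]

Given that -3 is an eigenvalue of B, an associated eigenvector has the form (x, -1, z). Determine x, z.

We need (B + 3I)v = 0.
B + 3I = [[25, -10, -10], [35, -15, -15], [25, -10, -10]].
Row 1: (25)·x + (-10)·-1 + (-10)·z = 0
Row 2: (35)·x + (-15)·-1 + (-15)·z = 0
Row 3: (25)·x + (-10)·-1 + (-10)·z = 0
Solving gives x = 0, z = 1.
Check: B·(0, -1, 1) = (0, 3, -3) = -3·(0, -1, 1).

0, 1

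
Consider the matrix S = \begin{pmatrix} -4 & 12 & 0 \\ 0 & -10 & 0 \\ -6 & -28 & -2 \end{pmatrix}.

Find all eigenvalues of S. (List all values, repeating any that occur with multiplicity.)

Compute the characteristic polynomial p(λ) = det(λI - S).
Cofactor expansion gives p(λ) = λ^3 + 16λ^2 + 68λ + 80.
Try λ = -4: p(-4) = 0, so -4 is a root.
Factor out (λ + 4): p(λ) = (λ + 4)·(λ^2 + 12λ + 20).
The quadratic factors as (λ + 10)·(λ + 2).
Eigenvalues: -10, -4, -2.

-10, -4, -2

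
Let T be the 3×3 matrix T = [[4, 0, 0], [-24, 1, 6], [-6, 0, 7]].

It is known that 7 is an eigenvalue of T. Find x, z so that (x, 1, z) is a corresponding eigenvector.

We need (T - 7I)v = 0.
T - 7I = [[-3, 0, 0], [-24, -6, 6], [-6, 0, 0]].
Row 1: (-3)·x + (0)·1 + (0)·z = 0
Row 2: (-24)·x + (-6)·1 + (6)·z = 0
Row 3: (-6)·x + (0)·1 + (0)·z = 0
Solving gives x = 0, z = 1.
Check: T·(0, 1, 1) = (0, 7, 7) = 7·(0, 1, 1).

0, 1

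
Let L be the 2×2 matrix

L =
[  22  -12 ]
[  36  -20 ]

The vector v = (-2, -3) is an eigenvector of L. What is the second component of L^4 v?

-768

First find the eigenvalue: Lv = (-8, -12) = 4·(-2, -3), so λ = 4.
Then L^4 v = λ^4·v = 4^4·(-2, -3) = 256·(-2, -3) = (-512, -768).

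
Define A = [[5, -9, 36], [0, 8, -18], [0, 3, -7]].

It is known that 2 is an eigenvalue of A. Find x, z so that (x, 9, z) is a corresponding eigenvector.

-9, 3

We need (A - 2I)v = 0.
A - 2I = [[3, -9, 36], [0, 6, -18], [0, 3, -9]].
Row 1: (3)·x + (-9)·9 + (36)·z = 0
Row 2: (0)·x + (6)·9 + (-18)·z = 0
Row 3: (0)·x + (3)·9 + (-9)·z = 0
Solving gives x = -9, z = 3.
Check: A·(-9, 9, 3) = (-18, 18, 6) = 2·(-9, 9, 3).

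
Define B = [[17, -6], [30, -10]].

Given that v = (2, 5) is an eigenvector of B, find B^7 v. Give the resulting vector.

First find the eigenvalue: Bv = (4, 10) = 2·(2, 5), so λ = 2.
Then B^7 v = λ^7·v = 2^7·(2, 5) = 128·(2, 5) = (256, 640).

(256, 640)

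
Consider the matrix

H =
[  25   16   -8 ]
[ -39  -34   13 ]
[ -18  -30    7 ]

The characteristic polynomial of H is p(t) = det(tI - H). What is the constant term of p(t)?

p(t) = t^3 + 2t^2 - 43t + 40.
The constant term is 40.

40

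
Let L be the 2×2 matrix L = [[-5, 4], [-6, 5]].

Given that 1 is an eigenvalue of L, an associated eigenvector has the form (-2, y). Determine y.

-3

We need (L - 1I)v = 0.
L - 1I = [[-6, 4], [-6, 4]].
Row 1: (-6)·-2 + (4)·y = 0
Row 2: (-6)·-2 + (4)·y = 0
Solving gives y = -3.
Check: L·(-2, -3) = (-2, -3) = 1·(-2, -3).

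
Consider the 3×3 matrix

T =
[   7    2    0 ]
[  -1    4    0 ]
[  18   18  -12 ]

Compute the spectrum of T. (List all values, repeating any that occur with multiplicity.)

-12, 5, 6

Compute the characteristic polynomial p(t) = det(tI - T).
Expanding the 3×3 determinant: p(t) = t^3 + t^2 - 102t + 360.
Rational-root test: t = 6 gives p(6) = 0.
Factor out (t - 6): p(t) = (t - 6)·(t^2 + 7t - 60).
The quadratic factors as (t + 12)·(t - 5).
Eigenvalues: -12, 5, 6.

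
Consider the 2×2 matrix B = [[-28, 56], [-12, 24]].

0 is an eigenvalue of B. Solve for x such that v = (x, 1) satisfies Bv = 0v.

We need (B)v = 0.
B = [[-28, 56], [-12, 24]].
Row 1: (-28)·x + (56)·1 = 0
Row 2: (-12)·x + (24)·1 = 0
Solving gives x = 2.
Check: B·(2, 1) = (0, 0) = 0·(2, 1).

2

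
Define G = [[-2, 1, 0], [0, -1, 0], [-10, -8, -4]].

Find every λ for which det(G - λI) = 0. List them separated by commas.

-4, -2, -1

The characteristic polynomial is p(λ) = det(λI - G).
Expanding the 3×3 determinant: p(λ) = λ^3 + 7λ^2 + 14λ + 8.
Rational-root test: λ = -1 gives p(-1) = 0.
Factor out (λ + 1): p(λ) = (λ + 1)·(λ^2 + 6λ + 8).
The quadratic factors as (λ + 4)·(λ + 2).
Eigenvalues: -4, -2, -1.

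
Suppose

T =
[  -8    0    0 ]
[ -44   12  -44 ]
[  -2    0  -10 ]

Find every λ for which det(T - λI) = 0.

-10, -8, 12

Set up det(tI - T) = 0.
Expanding the 3×3 determinant: p(t) = t^3 + 6t^2 - 136t - 960.
Since p(-8) = 0, t = -8 is a root.
Dividing by (t + 8) leaves t^2 - 2t - 120.
The quadratic factors as (t + 10)·(t - 12).
Eigenvalues: -10, -8, 12.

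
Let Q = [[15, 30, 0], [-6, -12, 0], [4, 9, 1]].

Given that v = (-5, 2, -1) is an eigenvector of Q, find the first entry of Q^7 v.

-10935

First find the eigenvalue: Qv = (-15, 6, -3) = 3·(-5, 2, -1), so λ = 3.
Then Q^7 v = λ^7·v = 3^7·(-5, 2, -1) = 2187·(-5, 2, -1) = (-10935, 4374, -2187).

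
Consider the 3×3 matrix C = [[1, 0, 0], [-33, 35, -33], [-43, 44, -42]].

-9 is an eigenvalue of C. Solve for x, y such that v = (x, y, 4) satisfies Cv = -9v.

We need (C + 9I)v = 0.
C + 9I = [[10, 0, 0], [-33, 44, -33], [-43, 44, -33]].
Row 1: (10)·x + (0)·y + (0)·4 = 0
Row 2: (-33)·x + (44)·y + (-33)·4 = 0
Row 3: (-43)·x + (44)·y + (-33)·4 = 0
Solving gives x = 0, y = 3.
Check: C·(0, 3, 4) = (0, -27, -36) = -9·(0, 3, 4).

0, 3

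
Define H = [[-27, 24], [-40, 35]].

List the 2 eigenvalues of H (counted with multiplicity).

det(H - sI) = (-27 - s)(35 - s) - (24)·(-40) = s^2 - 8s + 15.
This factors as (s - 3)·(s - 5) = 0.
Eigenvalues: 3, 5.

3, 5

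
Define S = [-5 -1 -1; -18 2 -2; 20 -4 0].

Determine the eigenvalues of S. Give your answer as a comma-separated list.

-4, -3, 4

Set up det(sI - S) = 0.
Expanding the 3×3 determinant: p(s) = s^3 + 3s^2 - 16s - 48.
Since p(4) = 0, s = 4 is a root.
Factor out (s - 4): p(s) = (s - 4)·(s^2 + 7s + 12).
The quadratic factors as (s + 4)·(s + 3).
Eigenvalues: -4, -3, 4.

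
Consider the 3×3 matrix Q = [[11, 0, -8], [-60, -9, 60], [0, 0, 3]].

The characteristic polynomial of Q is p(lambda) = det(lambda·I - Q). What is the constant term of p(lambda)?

297

p(lambda) = lambda^3 - 5·lambda^2 - 93·lambda + 297.
The constant term is 297.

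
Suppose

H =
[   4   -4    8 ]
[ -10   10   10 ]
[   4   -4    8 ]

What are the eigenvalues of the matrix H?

0, 10, 12

The characteristic polynomial is p(λ) = det(λI - H).
Cofactor expansion gives p(λ) = λ^3 - 22λ^2 + 120λ.
Since p(12) = 0, λ = 12 is a root.
Dividing by (λ - 12) leaves λ^2 - 10λ.
The quadratic factors as λ·(λ - 10).
Eigenvalues: 0, 10, 12.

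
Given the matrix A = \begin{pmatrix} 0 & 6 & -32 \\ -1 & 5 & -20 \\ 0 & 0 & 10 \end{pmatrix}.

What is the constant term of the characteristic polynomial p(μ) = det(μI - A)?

p(0) = det(0·I − A) = det(−A) = (−1)^3·det(A).
det(A) = 60, so p(0) = -60.

-60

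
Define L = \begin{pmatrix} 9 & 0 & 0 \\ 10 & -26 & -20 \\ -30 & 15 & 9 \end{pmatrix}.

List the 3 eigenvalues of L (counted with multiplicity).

-11, -6, 9

Compute the characteristic polynomial p(r) = det(rI - L).
Expanding along the first row, p(r) = r^3 + 8r^2 - 87r - 594.
Since p(9) = 0, r = 9 is a root.
Factor out (r - 9): p(r) = (r - 9)·(r^2 + 17r + 66).
The quadratic factors as (r + 11)·(r + 6).
Eigenvalues: -11, -6, 9.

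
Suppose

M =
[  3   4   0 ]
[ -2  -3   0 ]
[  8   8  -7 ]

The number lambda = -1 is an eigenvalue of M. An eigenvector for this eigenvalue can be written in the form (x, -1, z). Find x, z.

We need (M + 1I)v = 0.
M + 1I = [[4, 4, 0], [-2, -2, 0], [8, 8, -6]].
Row 1: (4)·x + (4)·-1 + (0)·z = 0
Row 2: (-2)·x + (-2)·-1 + (0)·z = 0
Row 3: (8)·x + (8)·-1 + (-6)·z = 0
Solving gives x = 1, z = 0.
Check: M·(1, -1, 0) = (-1, 1, 0) = -1·(1, -1, 0).

1, 0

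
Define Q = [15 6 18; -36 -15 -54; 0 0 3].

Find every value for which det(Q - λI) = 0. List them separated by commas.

Compute the characteristic polynomial p(λ) = det(λI - Q).
Cofactor expansion gives p(λ) = λ^3 - 3λ^2 - 9λ + 27.
Try λ = -3: p(-3) = 0, so -3 is a root.
Factor out (λ + 3): p(λ) = (λ + 3)·(λ^2 - 6λ + 9).
The quadratic factor is (λ - 3)^2.
Eigenvalues: -3, 3, 3.

-3, 3, 3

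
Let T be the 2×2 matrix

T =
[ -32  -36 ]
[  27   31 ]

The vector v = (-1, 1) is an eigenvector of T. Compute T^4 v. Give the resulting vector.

First find the eigenvalue: Tv = (-4, 4) = 4·(-1, 1), so λ = 4.
Then T^4 v = λ^4·v = 4^4·(-1, 1) = 256·(-1, 1) = (-256, 256).

(-256, 256)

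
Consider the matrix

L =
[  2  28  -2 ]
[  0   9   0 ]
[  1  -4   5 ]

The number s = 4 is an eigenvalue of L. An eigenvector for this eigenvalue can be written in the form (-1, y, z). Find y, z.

We need (L - 4I)v = 0.
L - 4I = [[-2, 28, -2], [0, 5, 0], [1, -4, 1]].
Row 1: (-2)·-1 + (28)·y + (-2)·z = 0
Row 2: (0)·-1 + (5)·y + (0)·z = 0
Row 3: (1)·-1 + (-4)·y + (1)·z = 0
Solving gives y = 0, z = 1.
Check: L·(-1, 0, 1) = (-4, 0, 4) = 4·(-1, 0, 1).

0, 1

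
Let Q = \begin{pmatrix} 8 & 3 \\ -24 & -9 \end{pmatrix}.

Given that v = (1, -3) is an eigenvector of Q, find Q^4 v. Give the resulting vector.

(1, -3)

First find the eigenvalue: Qv = (-1, 3) = -1·(1, -3), so λ = -1.
Then Q^4 v = λ^4·v = (-1)^4·(1, -3) = 1·(1, -3) = (1, -3).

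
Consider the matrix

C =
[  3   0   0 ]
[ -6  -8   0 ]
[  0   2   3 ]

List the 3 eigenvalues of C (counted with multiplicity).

C is lower triangular, so its eigenvalues are the diagonal entries.
Diagonal: 3, -8, 3.

-8, 3, 3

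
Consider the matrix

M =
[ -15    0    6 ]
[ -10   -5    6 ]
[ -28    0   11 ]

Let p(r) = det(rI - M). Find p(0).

p(0) = det(0·I − M) = det(−M) = (−1)^3·det(M).
det(M) = -15, so p(0) = 15.

15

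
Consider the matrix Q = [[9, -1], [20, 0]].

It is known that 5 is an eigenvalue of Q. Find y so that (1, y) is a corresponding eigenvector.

We need (Q - 5I)v = 0.
Q - 5I = [[4, -1], [20, -5]].
Row 1: (4)·1 + (-1)·y = 0
Row 2: (20)·1 + (-5)·y = 0
Solving gives y = 4.
Check: Q·(1, 4) = (5, 20) = 5·(1, 4).

4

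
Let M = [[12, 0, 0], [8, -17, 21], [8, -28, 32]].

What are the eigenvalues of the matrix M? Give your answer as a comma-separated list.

4, 11, 12

The characteristic polynomial is p(μ) = det(μI - M).
Expanding the 3×3 determinant: p(μ) = μ^3 - 27μ^2 + 224μ - 528.
Since p(12) = 0, μ = 12 is a root.
Factor out (μ - 12): p(μ) = (μ - 12)·(μ^2 - 15μ + 44).
The quadratic factors as (μ - 4)·(μ - 11).
Eigenvalues: 4, 11, 12.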